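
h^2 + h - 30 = (h - 5)*(h + 6)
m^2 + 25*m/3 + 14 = (m + 7/3)*(m + 6)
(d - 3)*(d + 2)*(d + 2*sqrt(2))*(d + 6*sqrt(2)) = d^4 - d^3 + 8*sqrt(2)*d^3 - 8*sqrt(2)*d^2 + 18*d^2 - 48*sqrt(2)*d - 24*d - 144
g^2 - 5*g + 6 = (g - 3)*(g - 2)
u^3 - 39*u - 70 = (u - 7)*(u + 2)*(u + 5)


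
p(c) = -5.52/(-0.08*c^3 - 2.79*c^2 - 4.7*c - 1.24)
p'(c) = -5.52*(0.24*c^2 + 5.58*c + 4.7)/(-0.08*c^3 - 2.79*c^2 - 4.7*c - 1.24)^2 = (-1.3248*c^2 - 30.8016*c - 25.944)/(0.08*c^3 + 2.79*c^2 + 4.7*c + 1.24)^2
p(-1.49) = 33.16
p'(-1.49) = 613.98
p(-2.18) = 1.61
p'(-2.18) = 2.98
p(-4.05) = 0.24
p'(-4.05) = 0.15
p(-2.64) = 0.81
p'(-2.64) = 1.00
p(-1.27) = -14.05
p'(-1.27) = 71.51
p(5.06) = 0.05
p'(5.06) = -0.02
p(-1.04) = -7.66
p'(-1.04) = 8.97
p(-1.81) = 3.95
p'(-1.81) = 13.01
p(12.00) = 0.01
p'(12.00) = -0.00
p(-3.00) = 0.55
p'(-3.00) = 0.54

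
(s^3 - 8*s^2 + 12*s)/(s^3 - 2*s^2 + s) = (s^2 - 8*s + 12)/(s^2 - 2*s + 1)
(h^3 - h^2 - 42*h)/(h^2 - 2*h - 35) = h*(h + 6)/(h + 5)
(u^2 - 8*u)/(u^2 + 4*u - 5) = u*(u - 8)/(u^2 + 4*u - 5)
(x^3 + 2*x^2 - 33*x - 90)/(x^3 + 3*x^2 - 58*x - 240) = (x^2 - 3*x - 18)/(x^2 - 2*x - 48)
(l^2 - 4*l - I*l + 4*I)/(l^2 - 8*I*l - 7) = (l - 4)/(l - 7*I)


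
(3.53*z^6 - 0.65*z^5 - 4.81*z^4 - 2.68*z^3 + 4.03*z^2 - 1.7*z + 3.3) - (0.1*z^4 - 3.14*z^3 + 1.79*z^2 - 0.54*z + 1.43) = 3.53*z^6 - 0.65*z^5 - 4.91*z^4 + 0.46*z^3 + 2.24*z^2 - 1.16*z + 1.87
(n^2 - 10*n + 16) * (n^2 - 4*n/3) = n^4 - 34*n^3/3 + 88*n^2/3 - 64*n/3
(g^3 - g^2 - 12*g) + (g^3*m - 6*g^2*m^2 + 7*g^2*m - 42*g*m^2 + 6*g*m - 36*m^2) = g^3*m + g^3 - 6*g^2*m^2 + 7*g^2*m - g^2 - 42*g*m^2 + 6*g*m - 12*g - 36*m^2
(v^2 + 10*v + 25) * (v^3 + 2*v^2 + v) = v^5 + 12*v^4 + 46*v^3 + 60*v^2 + 25*v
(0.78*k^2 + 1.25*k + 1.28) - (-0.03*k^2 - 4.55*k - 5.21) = 0.81*k^2 + 5.8*k + 6.49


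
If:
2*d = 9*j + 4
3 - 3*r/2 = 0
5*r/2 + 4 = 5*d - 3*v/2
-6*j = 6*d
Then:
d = 4/11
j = -4/11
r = 2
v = -158/33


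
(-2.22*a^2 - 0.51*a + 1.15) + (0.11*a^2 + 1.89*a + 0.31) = -2.11*a^2 + 1.38*a + 1.46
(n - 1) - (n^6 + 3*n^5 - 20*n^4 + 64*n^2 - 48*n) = -n^6 - 3*n^5 + 20*n^4 - 64*n^2 + 49*n - 1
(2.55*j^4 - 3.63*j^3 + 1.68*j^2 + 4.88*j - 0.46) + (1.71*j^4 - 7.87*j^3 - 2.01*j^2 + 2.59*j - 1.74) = 4.26*j^4 - 11.5*j^3 - 0.33*j^2 + 7.47*j - 2.2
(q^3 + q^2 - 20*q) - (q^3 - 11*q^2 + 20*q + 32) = 12*q^2 - 40*q - 32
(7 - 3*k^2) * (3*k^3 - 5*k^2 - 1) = -9*k^5 + 15*k^4 + 21*k^3 - 32*k^2 - 7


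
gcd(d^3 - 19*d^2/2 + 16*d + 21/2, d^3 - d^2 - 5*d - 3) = d - 3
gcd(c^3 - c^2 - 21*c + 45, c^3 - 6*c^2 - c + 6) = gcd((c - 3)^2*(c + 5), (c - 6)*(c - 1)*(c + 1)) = 1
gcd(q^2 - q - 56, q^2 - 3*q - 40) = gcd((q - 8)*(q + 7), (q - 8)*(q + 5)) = q - 8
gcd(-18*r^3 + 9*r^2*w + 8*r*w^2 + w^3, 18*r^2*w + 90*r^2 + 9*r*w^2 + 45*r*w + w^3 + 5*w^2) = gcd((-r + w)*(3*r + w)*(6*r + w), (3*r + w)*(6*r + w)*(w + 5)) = 18*r^2 + 9*r*w + w^2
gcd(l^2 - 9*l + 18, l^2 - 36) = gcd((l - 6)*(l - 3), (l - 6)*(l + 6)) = l - 6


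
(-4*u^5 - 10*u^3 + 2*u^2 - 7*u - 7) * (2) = -8*u^5 - 20*u^3 + 4*u^2 - 14*u - 14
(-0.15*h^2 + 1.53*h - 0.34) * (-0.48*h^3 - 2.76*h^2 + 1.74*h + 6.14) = 0.072*h^5 - 0.3204*h^4 - 4.3206*h^3 + 2.6796*h^2 + 8.8026*h - 2.0876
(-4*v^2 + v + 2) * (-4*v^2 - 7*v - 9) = 16*v^4 + 24*v^3 + 21*v^2 - 23*v - 18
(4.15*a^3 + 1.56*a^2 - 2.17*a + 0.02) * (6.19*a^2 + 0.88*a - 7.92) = 25.6885*a^5 + 13.3084*a^4 - 44.9275*a^3 - 14.141*a^2 + 17.204*a - 0.1584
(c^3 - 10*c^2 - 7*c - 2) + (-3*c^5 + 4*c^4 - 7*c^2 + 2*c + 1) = -3*c^5 + 4*c^4 + c^3 - 17*c^2 - 5*c - 1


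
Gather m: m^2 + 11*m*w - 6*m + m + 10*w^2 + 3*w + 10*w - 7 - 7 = m^2 + m*(11*w - 5) + 10*w^2 + 13*w - 14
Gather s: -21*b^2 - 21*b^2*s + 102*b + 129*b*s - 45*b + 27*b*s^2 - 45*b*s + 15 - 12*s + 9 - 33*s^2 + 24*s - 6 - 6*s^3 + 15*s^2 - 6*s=-21*b^2 + 57*b - 6*s^3 + s^2*(27*b - 18) + s*(-21*b^2 + 84*b + 6) + 18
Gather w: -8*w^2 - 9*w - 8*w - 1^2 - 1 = -8*w^2 - 17*w - 2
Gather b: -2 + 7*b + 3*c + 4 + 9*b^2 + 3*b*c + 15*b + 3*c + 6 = 9*b^2 + b*(3*c + 22) + 6*c + 8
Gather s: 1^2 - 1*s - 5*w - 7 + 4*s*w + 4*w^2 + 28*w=s*(4*w - 1) + 4*w^2 + 23*w - 6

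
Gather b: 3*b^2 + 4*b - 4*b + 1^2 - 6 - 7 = 3*b^2 - 12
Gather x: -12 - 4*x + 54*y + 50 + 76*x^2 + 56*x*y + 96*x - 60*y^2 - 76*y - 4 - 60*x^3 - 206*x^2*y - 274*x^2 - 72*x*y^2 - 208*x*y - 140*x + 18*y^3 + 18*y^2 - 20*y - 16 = -60*x^3 + x^2*(-206*y - 198) + x*(-72*y^2 - 152*y - 48) + 18*y^3 - 42*y^2 - 42*y + 18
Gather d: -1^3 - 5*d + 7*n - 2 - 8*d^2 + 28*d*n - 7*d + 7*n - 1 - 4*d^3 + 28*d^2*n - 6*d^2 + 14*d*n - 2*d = -4*d^3 + d^2*(28*n - 14) + d*(42*n - 14) + 14*n - 4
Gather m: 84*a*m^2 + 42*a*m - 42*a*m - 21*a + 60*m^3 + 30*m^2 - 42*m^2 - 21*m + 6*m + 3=-21*a + 60*m^3 + m^2*(84*a - 12) - 15*m + 3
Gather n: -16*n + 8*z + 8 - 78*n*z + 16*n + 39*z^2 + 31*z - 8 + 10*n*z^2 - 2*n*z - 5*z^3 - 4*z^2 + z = n*(10*z^2 - 80*z) - 5*z^3 + 35*z^2 + 40*z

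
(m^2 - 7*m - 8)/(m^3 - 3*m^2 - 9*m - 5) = (m - 8)/(m^2 - 4*m - 5)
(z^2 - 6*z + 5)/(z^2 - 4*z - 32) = (-z^2 + 6*z - 5)/(-z^2 + 4*z + 32)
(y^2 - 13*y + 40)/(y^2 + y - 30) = (y - 8)/(y + 6)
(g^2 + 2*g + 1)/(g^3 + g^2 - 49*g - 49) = (g + 1)/(g^2 - 49)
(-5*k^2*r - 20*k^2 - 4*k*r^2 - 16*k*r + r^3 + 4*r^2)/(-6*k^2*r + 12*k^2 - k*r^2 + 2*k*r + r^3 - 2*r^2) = (5*k^2*r + 20*k^2 + 4*k*r^2 + 16*k*r - r^3 - 4*r^2)/(6*k^2*r - 12*k^2 + k*r^2 - 2*k*r - r^3 + 2*r^2)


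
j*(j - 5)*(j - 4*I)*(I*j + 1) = I*j^4 + 5*j^3 - 5*I*j^3 - 25*j^2 - 4*I*j^2 + 20*I*j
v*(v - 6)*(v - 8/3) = v^3 - 26*v^2/3 + 16*v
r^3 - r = r*(r - 1)*(r + 1)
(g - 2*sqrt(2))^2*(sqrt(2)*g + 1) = sqrt(2)*g^3 - 7*g^2 + 4*sqrt(2)*g + 8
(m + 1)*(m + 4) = m^2 + 5*m + 4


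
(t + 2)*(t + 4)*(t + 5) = t^3 + 11*t^2 + 38*t + 40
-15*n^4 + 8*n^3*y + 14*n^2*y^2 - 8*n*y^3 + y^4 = (-5*n + y)*(-3*n + y)*(-n + y)*(n + y)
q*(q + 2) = q^2 + 2*q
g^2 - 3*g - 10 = (g - 5)*(g + 2)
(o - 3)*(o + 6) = o^2 + 3*o - 18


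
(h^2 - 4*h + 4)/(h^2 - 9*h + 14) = (h - 2)/(h - 7)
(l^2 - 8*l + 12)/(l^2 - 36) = (l - 2)/(l + 6)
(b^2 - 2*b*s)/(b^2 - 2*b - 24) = b*(-b + 2*s)/(-b^2 + 2*b + 24)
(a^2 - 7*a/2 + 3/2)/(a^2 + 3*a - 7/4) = 2*(a - 3)/(2*a + 7)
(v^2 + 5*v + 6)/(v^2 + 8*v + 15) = (v + 2)/(v + 5)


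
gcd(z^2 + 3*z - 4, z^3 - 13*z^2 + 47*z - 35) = z - 1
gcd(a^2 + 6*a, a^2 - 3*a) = a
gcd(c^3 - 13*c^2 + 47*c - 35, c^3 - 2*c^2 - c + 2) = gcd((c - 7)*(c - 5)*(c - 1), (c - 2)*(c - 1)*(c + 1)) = c - 1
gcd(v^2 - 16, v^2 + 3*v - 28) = v - 4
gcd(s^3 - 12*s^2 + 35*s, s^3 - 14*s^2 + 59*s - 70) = s^2 - 12*s + 35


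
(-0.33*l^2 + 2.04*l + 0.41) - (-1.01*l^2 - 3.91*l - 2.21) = 0.68*l^2 + 5.95*l + 2.62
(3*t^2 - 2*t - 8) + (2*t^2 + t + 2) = 5*t^2 - t - 6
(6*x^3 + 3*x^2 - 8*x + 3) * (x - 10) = 6*x^4 - 57*x^3 - 38*x^2 + 83*x - 30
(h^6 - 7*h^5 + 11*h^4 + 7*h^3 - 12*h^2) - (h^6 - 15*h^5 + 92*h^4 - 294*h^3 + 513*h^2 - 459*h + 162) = 8*h^5 - 81*h^4 + 301*h^3 - 525*h^2 + 459*h - 162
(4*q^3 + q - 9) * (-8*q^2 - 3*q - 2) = -32*q^5 - 12*q^4 - 16*q^3 + 69*q^2 + 25*q + 18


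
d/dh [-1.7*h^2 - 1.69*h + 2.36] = -3.4*h - 1.69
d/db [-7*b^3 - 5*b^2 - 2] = b*(-21*b - 10)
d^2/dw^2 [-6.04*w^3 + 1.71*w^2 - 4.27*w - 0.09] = 3.42 - 36.24*w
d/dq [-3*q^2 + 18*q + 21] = 18 - 6*q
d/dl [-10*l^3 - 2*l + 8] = -30*l^2 - 2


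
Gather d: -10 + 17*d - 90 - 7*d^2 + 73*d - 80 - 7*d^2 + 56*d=-14*d^2 + 146*d - 180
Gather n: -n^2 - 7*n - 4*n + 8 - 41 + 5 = -n^2 - 11*n - 28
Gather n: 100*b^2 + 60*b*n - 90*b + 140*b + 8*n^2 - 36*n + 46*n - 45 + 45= 100*b^2 + 50*b + 8*n^2 + n*(60*b + 10)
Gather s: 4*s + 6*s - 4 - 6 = 10*s - 10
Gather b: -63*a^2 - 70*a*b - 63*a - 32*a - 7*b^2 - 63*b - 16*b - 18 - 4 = -63*a^2 - 95*a - 7*b^2 + b*(-70*a - 79) - 22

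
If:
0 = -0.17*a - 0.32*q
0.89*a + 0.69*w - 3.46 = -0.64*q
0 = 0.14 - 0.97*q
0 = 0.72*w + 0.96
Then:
No Solution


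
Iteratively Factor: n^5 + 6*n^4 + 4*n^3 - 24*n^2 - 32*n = (n + 4)*(n^4 + 2*n^3 - 4*n^2 - 8*n) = (n - 2)*(n + 4)*(n^3 + 4*n^2 + 4*n) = (n - 2)*(n + 2)*(n + 4)*(n^2 + 2*n) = n*(n - 2)*(n + 2)*(n + 4)*(n + 2)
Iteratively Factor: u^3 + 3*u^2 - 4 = (u + 2)*(u^2 + u - 2) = (u - 1)*(u + 2)*(u + 2)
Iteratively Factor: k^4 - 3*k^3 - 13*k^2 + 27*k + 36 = (k + 1)*(k^3 - 4*k^2 - 9*k + 36) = (k - 4)*(k + 1)*(k^2 - 9) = (k - 4)*(k + 1)*(k + 3)*(k - 3)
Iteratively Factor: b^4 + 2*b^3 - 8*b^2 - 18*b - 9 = (b + 3)*(b^3 - b^2 - 5*b - 3) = (b + 1)*(b + 3)*(b^2 - 2*b - 3) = (b + 1)^2*(b + 3)*(b - 3)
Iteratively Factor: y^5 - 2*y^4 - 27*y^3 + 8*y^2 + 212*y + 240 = (y - 4)*(y^4 + 2*y^3 - 19*y^2 - 68*y - 60) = (y - 4)*(y + 3)*(y^3 - y^2 - 16*y - 20) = (y - 4)*(y + 2)*(y + 3)*(y^2 - 3*y - 10) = (y - 4)*(y + 2)^2*(y + 3)*(y - 5)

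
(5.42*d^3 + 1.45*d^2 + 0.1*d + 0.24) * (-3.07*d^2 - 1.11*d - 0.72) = -16.6394*d^5 - 10.4677*d^4 - 5.8189*d^3 - 1.8918*d^2 - 0.3384*d - 0.1728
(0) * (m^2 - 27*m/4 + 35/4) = 0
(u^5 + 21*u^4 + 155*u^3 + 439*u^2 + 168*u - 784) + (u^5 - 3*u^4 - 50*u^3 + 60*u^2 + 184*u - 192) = 2*u^5 + 18*u^4 + 105*u^3 + 499*u^2 + 352*u - 976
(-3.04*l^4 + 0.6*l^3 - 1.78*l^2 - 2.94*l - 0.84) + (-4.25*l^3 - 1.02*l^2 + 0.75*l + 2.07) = -3.04*l^4 - 3.65*l^3 - 2.8*l^2 - 2.19*l + 1.23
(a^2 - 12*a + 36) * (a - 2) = a^3 - 14*a^2 + 60*a - 72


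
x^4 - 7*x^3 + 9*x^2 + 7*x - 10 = (x - 5)*(x - 2)*(x - 1)*(x + 1)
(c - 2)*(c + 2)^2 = c^3 + 2*c^2 - 4*c - 8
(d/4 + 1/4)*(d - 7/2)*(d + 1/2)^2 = d^4/4 - 3*d^3/8 - 23*d^2/16 - 33*d/32 - 7/32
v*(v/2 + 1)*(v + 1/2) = v^3/2 + 5*v^2/4 + v/2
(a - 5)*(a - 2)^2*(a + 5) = a^4 - 4*a^3 - 21*a^2 + 100*a - 100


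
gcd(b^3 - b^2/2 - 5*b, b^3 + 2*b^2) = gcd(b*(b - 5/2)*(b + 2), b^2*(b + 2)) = b^2 + 2*b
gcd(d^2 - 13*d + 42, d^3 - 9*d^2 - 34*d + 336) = d - 7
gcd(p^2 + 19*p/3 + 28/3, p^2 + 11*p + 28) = p + 4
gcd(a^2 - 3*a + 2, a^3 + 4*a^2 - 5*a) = a - 1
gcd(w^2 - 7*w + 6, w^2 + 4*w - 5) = w - 1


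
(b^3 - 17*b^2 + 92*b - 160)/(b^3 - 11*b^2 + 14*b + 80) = (b - 4)/(b + 2)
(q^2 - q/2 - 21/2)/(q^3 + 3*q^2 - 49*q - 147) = (q - 7/2)/(q^2 - 49)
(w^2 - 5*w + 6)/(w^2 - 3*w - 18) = (-w^2 + 5*w - 6)/(-w^2 + 3*w + 18)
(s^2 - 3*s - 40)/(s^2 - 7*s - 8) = (s + 5)/(s + 1)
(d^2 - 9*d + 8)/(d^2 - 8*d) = (d - 1)/d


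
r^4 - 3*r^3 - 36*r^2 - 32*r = r*(r - 8)*(r + 1)*(r + 4)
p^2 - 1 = (p - 1)*(p + 1)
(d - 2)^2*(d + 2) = d^3 - 2*d^2 - 4*d + 8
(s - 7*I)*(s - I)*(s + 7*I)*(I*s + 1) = I*s^4 + 2*s^3 + 48*I*s^2 + 98*s - 49*I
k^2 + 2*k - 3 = (k - 1)*(k + 3)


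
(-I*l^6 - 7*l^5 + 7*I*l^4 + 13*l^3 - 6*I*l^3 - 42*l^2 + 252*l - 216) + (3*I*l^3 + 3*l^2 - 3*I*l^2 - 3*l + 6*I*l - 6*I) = -I*l^6 - 7*l^5 + 7*I*l^4 + 13*l^3 - 3*I*l^3 - 39*l^2 - 3*I*l^2 + 249*l + 6*I*l - 216 - 6*I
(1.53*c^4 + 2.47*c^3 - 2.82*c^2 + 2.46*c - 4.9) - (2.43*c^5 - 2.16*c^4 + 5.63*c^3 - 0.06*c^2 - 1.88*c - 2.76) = -2.43*c^5 + 3.69*c^4 - 3.16*c^3 - 2.76*c^2 + 4.34*c - 2.14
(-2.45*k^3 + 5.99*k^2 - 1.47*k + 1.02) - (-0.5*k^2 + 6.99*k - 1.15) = -2.45*k^3 + 6.49*k^2 - 8.46*k + 2.17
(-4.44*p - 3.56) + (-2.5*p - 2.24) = -6.94*p - 5.8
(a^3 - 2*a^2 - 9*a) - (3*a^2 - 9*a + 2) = a^3 - 5*a^2 - 2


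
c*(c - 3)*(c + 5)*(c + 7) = c^4 + 9*c^3 - c^2 - 105*c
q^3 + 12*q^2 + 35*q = q*(q + 5)*(q + 7)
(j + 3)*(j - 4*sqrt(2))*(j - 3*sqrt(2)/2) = j^3 - 11*sqrt(2)*j^2/2 + 3*j^2 - 33*sqrt(2)*j/2 + 12*j + 36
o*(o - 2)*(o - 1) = o^3 - 3*o^2 + 2*o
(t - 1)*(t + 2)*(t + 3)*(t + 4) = t^4 + 8*t^3 + 17*t^2 - 2*t - 24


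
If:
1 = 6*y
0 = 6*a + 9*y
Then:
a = -1/4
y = 1/6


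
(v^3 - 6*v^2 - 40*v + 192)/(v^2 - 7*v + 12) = (v^2 - 2*v - 48)/(v - 3)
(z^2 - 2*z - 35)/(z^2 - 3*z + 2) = (z^2 - 2*z - 35)/(z^2 - 3*z + 2)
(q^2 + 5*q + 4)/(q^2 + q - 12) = (q + 1)/(q - 3)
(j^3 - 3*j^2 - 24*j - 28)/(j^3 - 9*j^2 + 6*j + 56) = (j + 2)/(j - 4)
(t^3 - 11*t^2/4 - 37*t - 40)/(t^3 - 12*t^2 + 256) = (t + 5/4)/(t - 8)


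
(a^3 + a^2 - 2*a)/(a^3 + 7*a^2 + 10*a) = (a - 1)/(a + 5)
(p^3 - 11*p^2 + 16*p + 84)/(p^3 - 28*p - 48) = (p - 7)/(p + 4)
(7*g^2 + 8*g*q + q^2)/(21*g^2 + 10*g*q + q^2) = (g + q)/(3*g + q)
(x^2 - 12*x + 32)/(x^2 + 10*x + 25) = (x^2 - 12*x + 32)/(x^2 + 10*x + 25)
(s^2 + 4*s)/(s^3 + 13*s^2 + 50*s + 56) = s/(s^2 + 9*s + 14)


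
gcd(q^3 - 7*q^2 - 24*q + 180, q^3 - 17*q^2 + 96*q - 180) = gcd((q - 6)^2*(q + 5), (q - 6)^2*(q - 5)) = q^2 - 12*q + 36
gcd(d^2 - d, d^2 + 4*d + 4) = 1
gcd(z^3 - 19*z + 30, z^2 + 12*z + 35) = z + 5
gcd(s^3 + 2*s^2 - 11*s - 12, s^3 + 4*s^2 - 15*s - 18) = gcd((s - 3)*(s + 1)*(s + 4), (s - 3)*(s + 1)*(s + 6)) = s^2 - 2*s - 3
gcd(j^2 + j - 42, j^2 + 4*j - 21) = j + 7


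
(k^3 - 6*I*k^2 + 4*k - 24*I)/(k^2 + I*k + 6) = (k^2 - 4*I*k + 12)/(k + 3*I)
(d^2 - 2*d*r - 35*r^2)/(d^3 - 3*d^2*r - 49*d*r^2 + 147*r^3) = (-d - 5*r)/(-d^2 - 4*d*r + 21*r^2)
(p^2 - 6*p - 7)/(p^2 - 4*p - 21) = (p + 1)/(p + 3)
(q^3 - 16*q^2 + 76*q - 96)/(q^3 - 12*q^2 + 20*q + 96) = (q - 2)/(q + 2)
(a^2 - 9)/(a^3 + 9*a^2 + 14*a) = (a^2 - 9)/(a*(a^2 + 9*a + 14))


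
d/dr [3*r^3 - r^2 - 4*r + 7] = 9*r^2 - 2*r - 4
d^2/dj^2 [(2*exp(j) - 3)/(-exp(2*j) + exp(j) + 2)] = (-2*exp(4*j) + 10*exp(3*j) - 33*exp(2*j) + 31*exp(j) - 14)*exp(j)/(exp(6*j) - 3*exp(5*j) - 3*exp(4*j) + 11*exp(3*j) + 6*exp(2*j) - 12*exp(j) - 8)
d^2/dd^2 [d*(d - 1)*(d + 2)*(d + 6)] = 12*d^2 + 42*d + 8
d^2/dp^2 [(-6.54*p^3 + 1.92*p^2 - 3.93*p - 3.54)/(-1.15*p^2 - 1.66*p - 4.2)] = (-1.4210854715202e-14*p^4 - 9.407742*p^3 + 357.31278*p^2 + 618.84936*p - 137.224272)/(1.520875*p^6 + 6.58605*p^5 + 26.17032*p^4 + 52.681096*p^3 + 95.57856*p^2 + 87.8472*p + 74.088)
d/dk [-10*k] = -10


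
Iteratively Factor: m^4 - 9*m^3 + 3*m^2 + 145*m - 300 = (m - 3)*(m^3 - 6*m^2 - 15*m + 100) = (m - 5)*(m - 3)*(m^2 - m - 20) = (m - 5)*(m - 3)*(m + 4)*(m - 5)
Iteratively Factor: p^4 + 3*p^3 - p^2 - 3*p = (p)*(p^3 + 3*p^2 - p - 3) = p*(p - 1)*(p^2 + 4*p + 3) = p*(p - 1)*(p + 3)*(p + 1)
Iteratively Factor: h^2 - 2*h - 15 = (h + 3)*(h - 5)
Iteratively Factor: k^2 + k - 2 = (k + 2)*(k - 1)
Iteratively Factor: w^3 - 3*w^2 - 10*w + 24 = (w - 2)*(w^2 - w - 12) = (w - 4)*(w - 2)*(w + 3)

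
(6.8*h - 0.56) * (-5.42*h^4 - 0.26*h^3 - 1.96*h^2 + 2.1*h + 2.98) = -36.856*h^5 + 1.2672*h^4 - 13.1824*h^3 + 15.3776*h^2 + 19.088*h - 1.6688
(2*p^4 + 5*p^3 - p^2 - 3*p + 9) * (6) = 12*p^4 + 30*p^3 - 6*p^2 - 18*p + 54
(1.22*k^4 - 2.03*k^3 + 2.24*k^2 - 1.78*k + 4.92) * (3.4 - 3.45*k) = -4.209*k^5 + 11.1515*k^4 - 14.63*k^3 + 13.757*k^2 - 23.026*k + 16.728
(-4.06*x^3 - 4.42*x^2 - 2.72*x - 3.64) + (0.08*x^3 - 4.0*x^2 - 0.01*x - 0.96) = -3.98*x^3 - 8.42*x^2 - 2.73*x - 4.6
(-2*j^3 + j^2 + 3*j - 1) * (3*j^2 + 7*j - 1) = -6*j^5 - 11*j^4 + 18*j^3 + 17*j^2 - 10*j + 1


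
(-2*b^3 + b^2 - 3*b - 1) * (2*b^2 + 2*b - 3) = -4*b^5 - 2*b^4 + 2*b^3 - 11*b^2 + 7*b + 3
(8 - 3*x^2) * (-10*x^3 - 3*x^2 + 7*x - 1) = 30*x^5 + 9*x^4 - 101*x^3 - 21*x^2 + 56*x - 8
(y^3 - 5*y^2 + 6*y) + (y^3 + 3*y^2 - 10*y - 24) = 2*y^3 - 2*y^2 - 4*y - 24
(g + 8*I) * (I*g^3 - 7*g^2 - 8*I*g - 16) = I*g^4 - 15*g^3 - 64*I*g^2 + 48*g - 128*I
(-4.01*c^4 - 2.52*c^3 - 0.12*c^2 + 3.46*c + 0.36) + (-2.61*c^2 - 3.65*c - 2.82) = -4.01*c^4 - 2.52*c^3 - 2.73*c^2 - 0.19*c - 2.46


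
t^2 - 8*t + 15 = (t - 5)*(t - 3)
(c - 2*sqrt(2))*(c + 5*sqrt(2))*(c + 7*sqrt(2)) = c^3 + 10*sqrt(2)*c^2 + 22*c - 140*sqrt(2)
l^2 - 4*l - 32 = (l - 8)*(l + 4)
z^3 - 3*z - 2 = (z - 2)*(z + 1)^2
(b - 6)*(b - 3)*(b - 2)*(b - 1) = b^4 - 12*b^3 + 47*b^2 - 72*b + 36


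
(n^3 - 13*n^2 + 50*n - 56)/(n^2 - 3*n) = (n^3 - 13*n^2 + 50*n - 56)/(n*(n - 3))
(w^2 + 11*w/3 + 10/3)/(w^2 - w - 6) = (w + 5/3)/(w - 3)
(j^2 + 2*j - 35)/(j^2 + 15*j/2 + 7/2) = 2*(j - 5)/(2*j + 1)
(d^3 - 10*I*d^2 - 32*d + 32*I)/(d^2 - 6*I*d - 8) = d - 4*I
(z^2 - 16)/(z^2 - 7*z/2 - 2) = 2*(z + 4)/(2*z + 1)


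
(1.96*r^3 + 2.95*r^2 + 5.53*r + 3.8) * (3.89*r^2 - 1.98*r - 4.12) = 7.6244*r^5 + 7.5947*r^4 + 7.5955*r^3 - 8.3214*r^2 - 30.3076*r - 15.656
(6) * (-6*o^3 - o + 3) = -36*o^3 - 6*o + 18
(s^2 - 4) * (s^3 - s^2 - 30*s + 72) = s^5 - s^4 - 34*s^3 + 76*s^2 + 120*s - 288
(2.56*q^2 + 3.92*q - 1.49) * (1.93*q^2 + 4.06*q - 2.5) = 4.9408*q^4 + 17.9592*q^3 + 6.6395*q^2 - 15.8494*q + 3.725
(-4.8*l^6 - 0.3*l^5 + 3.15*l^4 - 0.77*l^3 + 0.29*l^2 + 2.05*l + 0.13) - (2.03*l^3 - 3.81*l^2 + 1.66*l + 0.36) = -4.8*l^6 - 0.3*l^5 + 3.15*l^4 - 2.8*l^3 + 4.1*l^2 + 0.39*l - 0.23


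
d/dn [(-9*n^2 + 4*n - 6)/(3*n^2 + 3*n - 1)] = (-39*n^2 + 54*n + 14)/(9*n^4 + 18*n^3 + 3*n^2 - 6*n + 1)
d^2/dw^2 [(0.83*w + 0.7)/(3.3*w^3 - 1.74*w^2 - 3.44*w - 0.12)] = (54.2322*w^5 + 62.88084*w^4 - 40.440264*w^3 - 31.01832*w^2 + 25.762896*w + 15.589472)/(35.937*w^9 - 56.8458*w^8 - 82.41156*w^7 + 109.326456*w^6 + 90.042048*w^5 - 54.687888*w^4 - 44.874656*w^3 - 4.335264*w^2 - 0.148608*w - 0.001728)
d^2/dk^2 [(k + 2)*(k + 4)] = 2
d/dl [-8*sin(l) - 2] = -8*cos(l)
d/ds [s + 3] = 1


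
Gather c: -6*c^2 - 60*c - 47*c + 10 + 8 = -6*c^2 - 107*c + 18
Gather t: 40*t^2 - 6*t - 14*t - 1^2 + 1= 40*t^2 - 20*t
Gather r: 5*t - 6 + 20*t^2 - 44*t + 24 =20*t^2 - 39*t + 18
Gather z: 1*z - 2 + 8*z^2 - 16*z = 8*z^2 - 15*z - 2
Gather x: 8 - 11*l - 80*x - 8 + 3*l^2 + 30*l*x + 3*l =3*l^2 - 8*l + x*(30*l - 80)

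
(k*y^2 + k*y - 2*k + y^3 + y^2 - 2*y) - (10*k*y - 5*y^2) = k*y^2 - 9*k*y - 2*k + y^3 + 6*y^2 - 2*y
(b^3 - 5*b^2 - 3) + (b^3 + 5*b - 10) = 2*b^3 - 5*b^2 + 5*b - 13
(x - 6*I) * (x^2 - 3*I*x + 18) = x^3 - 9*I*x^2 - 108*I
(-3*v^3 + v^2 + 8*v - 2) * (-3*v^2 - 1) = 9*v^5 - 3*v^4 - 21*v^3 + 5*v^2 - 8*v + 2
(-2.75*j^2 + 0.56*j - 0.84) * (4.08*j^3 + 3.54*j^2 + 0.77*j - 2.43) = -11.22*j^5 - 7.4502*j^4 - 3.5623*j^3 + 4.1401*j^2 - 2.0076*j + 2.0412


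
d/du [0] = 0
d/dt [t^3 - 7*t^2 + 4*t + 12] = 3*t^2 - 14*t + 4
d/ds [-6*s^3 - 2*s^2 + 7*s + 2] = -18*s^2 - 4*s + 7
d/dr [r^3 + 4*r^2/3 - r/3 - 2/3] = 3*r^2 + 8*r/3 - 1/3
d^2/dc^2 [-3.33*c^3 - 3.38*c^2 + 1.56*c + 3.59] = -19.98*c - 6.76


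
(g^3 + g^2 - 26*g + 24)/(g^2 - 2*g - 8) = (g^2 + 5*g - 6)/(g + 2)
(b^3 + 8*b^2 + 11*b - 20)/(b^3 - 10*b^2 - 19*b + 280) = (b^2 + 3*b - 4)/(b^2 - 15*b + 56)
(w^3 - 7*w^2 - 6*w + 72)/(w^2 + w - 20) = (w^2 - 3*w - 18)/(w + 5)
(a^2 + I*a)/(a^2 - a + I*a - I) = a/(a - 1)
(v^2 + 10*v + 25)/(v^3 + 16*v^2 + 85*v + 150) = 1/(v + 6)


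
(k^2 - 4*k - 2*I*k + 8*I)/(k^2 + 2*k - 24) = (k - 2*I)/(k + 6)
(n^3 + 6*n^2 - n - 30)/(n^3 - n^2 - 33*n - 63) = (n^2 + 3*n - 10)/(n^2 - 4*n - 21)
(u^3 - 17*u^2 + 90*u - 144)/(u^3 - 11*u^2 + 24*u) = (u - 6)/u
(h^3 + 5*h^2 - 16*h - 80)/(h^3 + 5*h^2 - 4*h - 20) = (h^2 - 16)/(h^2 - 4)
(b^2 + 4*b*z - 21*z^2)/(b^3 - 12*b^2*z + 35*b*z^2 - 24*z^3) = (b + 7*z)/(b^2 - 9*b*z + 8*z^2)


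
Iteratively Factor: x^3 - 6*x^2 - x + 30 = (x - 3)*(x^2 - 3*x - 10) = (x - 3)*(x + 2)*(x - 5)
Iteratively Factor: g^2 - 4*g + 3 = (g - 3)*(g - 1)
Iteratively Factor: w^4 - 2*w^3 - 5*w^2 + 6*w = (w - 3)*(w^3 + w^2 - 2*w) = (w - 3)*(w - 1)*(w^2 + 2*w) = w*(w - 3)*(w - 1)*(w + 2)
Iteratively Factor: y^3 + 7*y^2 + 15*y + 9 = (y + 3)*(y^2 + 4*y + 3) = (y + 3)^2*(y + 1)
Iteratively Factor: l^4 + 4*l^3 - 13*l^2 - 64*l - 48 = (l + 1)*(l^3 + 3*l^2 - 16*l - 48) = (l - 4)*(l + 1)*(l^2 + 7*l + 12) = (l - 4)*(l + 1)*(l + 4)*(l + 3)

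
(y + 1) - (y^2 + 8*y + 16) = -y^2 - 7*y - 15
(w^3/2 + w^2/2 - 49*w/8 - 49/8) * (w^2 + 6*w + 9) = w^5/2 + 7*w^4/2 + 11*w^3/8 - 307*w^2/8 - 735*w/8 - 441/8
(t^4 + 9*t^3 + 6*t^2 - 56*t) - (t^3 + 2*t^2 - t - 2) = t^4 + 8*t^3 + 4*t^2 - 55*t + 2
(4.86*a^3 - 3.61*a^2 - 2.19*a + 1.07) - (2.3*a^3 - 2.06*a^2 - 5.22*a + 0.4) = 2.56*a^3 - 1.55*a^2 + 3.03*a + 0.67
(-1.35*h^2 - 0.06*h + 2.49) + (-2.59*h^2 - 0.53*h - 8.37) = -3.94*h^2 - 0.59*h - 5.88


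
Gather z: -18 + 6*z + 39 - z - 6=5*z + 15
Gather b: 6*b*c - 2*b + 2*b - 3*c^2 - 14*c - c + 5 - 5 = 6*b*c - 3*c^2 - 15*c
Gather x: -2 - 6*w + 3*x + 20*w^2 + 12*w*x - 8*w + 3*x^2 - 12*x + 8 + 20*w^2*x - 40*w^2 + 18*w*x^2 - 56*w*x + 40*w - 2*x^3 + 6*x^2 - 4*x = -20*w^2 + 26*w - 2*x^3 + x^2*(18*w + 9) + x*(20*w^2 - 44*w - 13) + 6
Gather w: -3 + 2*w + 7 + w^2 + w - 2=w^2 + 3*w + 2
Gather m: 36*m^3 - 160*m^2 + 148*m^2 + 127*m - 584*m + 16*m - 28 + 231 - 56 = 36*m^3 - 12*m^2 - 441*m + 147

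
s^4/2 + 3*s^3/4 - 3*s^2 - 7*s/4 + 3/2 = (s/2 + 1/2)*(s - 2)*(s - 1/2)*(s + 3)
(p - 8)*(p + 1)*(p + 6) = p^3 - p^2 - 50*p - 48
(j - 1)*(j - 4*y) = j^2 - 4*j*y - j + 4*y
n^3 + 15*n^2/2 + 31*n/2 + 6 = (n + 1/2)*(n + 3)*(n + 4)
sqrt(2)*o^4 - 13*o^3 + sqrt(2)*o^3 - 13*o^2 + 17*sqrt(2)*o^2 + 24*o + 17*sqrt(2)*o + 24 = (o + 1)*(o - 4*sqrt(2))*(o - 3*sqrt(2))*(sqrt(2)*o + 1)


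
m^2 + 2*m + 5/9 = (m + 1/3)*(m + 5/3)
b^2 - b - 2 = (b - 2)*(b + 1)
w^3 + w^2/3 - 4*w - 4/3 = (w - 2)*(w + 1/3)*(w + 2)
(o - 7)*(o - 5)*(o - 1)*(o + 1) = o^4 - 12*o^3 + 34*o^2 + 12*o - 35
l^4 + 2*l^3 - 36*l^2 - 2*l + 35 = (l - 5)*(l - 1)*(l + 1)*(l + 7)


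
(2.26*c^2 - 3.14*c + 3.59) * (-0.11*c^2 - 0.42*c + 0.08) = -0.2486*c^4 - 0.6038*c^3 + 1.1047*c^2 - 1.759*c + 0.2872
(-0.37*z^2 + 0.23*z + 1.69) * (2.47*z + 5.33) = -0.9139*z^3 - 1.404*z^2 + 5.4002*z + 9.0077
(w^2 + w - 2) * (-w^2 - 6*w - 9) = -w^4 - 7*w^3 - 13*w^2 + 3*w + 18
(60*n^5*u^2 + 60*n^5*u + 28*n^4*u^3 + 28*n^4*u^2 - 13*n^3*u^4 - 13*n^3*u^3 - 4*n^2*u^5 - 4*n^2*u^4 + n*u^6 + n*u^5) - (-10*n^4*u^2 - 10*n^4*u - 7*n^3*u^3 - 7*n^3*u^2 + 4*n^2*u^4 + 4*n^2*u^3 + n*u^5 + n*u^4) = 60*n^5*u^2 + 60*n^5*u + 28*n^4*u^3 + 38*n^4*u^2 + 10*n^4*u - 13*n^3*u^4 - 6*n^3*u^3 + 7*n^3*u^2 - 4*n^2*u^5 - 8*n^2*u^4 - 4*n^2*u^3 + n*u^6 - n*u^4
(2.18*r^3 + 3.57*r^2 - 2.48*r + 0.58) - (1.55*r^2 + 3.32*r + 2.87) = 2.18*r^3 + 2.02*r^2 - 5.8*r - 2.29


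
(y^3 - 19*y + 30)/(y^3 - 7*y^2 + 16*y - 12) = (y + 5)/(y - 2)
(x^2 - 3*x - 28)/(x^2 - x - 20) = (x - 7)/(x - 5)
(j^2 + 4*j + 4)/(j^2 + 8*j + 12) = (j + 2)/(j + 6)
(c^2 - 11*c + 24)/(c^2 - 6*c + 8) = (c^2 - 11*c + 24)/(c^2 - 6*c + 8)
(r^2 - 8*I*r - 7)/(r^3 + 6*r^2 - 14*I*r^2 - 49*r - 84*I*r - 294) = (r - I)/(r^2 + r*(6 - 7*I) - 42*I)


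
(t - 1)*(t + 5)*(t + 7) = t^3 + 11*t^2 + 23*t - 35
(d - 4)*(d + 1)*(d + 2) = d^3 - d^2 - 10*d - 8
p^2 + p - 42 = (p - 6)*(p + 7)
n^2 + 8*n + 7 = (n + 1)*(n + 7)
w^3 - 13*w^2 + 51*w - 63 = (w - 7)*(w - 3)^2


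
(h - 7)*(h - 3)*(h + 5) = h^3 - 5*h^2 - 29*h + 105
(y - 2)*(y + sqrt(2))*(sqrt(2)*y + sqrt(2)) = sqrt(2)*y^3 - sqrt(2)*y^2 + 2*y^2 - 2*sqrt(2)*y - 2*y - 4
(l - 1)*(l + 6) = l^2 + 5*l - 6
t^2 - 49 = (t - 7)*(t + 7)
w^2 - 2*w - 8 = (w - 4)*(w + 2)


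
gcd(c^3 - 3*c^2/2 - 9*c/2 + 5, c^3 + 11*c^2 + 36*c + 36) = c + 2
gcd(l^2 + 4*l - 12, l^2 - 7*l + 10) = l - 2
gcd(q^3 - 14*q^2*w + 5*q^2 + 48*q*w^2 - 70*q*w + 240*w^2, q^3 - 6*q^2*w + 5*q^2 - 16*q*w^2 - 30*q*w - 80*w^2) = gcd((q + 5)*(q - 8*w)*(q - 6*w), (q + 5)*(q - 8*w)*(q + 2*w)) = q^2 - 8*q*w + 5*q - 40*w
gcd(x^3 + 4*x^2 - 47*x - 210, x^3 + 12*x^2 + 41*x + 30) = x^2 + 11*x + 30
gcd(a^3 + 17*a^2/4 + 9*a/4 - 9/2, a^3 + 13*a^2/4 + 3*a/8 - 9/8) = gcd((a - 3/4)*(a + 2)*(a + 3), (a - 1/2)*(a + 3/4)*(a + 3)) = a + 3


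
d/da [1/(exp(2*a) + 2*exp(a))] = -(2*exp(a) + 2)*exp(-a)/(exp(a) + 2)^2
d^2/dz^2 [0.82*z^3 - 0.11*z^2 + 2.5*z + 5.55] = 4.92*z - 0.22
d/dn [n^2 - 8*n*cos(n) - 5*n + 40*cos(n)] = 8*n*sin(n) + 2*n - 40*sin(n) - 8*cos(n) - 5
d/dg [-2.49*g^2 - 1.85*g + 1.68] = -4.98*g - 1.85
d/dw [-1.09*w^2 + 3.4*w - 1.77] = 3.4 - 2.18*w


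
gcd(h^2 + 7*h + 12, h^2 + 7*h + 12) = h^2 + 7*h + 12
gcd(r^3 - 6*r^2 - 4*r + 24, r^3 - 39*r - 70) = r + 2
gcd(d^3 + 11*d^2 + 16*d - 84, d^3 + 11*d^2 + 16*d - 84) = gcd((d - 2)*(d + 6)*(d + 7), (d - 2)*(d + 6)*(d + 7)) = d^3 + 11*d^2 + 16*d - 84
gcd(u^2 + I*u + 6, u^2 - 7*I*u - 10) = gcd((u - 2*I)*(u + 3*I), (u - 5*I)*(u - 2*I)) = u - 2*I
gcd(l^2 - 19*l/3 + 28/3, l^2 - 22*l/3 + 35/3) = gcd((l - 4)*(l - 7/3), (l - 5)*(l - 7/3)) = l - 7/3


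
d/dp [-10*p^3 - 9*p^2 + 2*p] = -30*p^2 - 18*p + 2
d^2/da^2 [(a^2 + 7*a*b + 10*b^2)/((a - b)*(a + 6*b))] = 4*b*(a^3 + 24*a^2*b + 138*a*b^2 + 278*b^3)/(a^6 + 15*a^5*b + 57*a^4*b^2 - 55*a^3*b^3 - 342*a^2*b^4 + 540*a*b^5 - 216*b^6)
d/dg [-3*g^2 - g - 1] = -6*g - 1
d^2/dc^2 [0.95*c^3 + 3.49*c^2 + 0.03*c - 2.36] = 5.7*c + 6.98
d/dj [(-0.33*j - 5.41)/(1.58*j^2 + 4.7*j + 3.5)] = (0.5214*j^2 + 17.0956*j + 24.272)/(2.4964*j^4 + 14.852*j^3 + 33.15*j^2 + 32.9*j + 12.25)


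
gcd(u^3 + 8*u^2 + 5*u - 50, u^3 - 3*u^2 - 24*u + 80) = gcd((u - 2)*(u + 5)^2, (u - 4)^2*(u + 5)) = u + 5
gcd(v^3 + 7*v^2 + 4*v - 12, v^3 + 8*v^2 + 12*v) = v^2 + 8*v + 12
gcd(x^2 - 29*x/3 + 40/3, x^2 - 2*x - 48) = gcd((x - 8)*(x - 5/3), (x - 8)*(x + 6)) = x - 8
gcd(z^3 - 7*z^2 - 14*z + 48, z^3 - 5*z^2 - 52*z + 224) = z - 8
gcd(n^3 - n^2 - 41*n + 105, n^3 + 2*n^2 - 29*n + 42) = n^2 + 4*n - 21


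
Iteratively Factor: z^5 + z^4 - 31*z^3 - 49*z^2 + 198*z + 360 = (z - 5)*(z^4 + 6*z^3 - z^2 - 54*z - 72) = (z - 5)*(z + 3)*(z^3 + 3*z^2 - 10*z - 24) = (z - 5)*(z + 3)*(z + 4)*(z^2 - z - 6) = (z - 5)*(z - 3)*(z + 3)*(z + 4)*(z + 2)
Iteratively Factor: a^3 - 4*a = (a - 2)*(a^2 + 2*a) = (a - 2)*(a + 2)*(a)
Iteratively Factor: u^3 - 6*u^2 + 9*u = (u - 3)*(u^2 - 3*u) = (u - 3)^2*(u)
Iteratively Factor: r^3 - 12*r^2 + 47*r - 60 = (r - 5)*(r^2 - 7*r + 12) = (r - 5)*(r - 4)*(r - 3)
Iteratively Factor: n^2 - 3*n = (n)*(n - 3)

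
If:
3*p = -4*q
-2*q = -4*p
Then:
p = 0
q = 0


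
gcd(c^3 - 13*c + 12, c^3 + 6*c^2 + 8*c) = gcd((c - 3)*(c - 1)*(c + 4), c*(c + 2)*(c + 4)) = c + 4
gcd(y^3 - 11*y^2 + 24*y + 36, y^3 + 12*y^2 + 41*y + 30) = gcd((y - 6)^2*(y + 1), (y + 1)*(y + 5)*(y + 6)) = y + 1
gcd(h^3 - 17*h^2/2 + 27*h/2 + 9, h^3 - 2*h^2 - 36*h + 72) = h - 6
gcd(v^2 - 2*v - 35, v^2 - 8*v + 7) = v - 7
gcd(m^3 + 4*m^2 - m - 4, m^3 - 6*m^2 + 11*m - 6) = m - 1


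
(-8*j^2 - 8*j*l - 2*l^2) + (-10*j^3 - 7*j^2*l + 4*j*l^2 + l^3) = -10*j^3 - 7*j^2*l - 8*j^2 + 4*j*l^2 - 8*j*l + l^3 - 2*l^2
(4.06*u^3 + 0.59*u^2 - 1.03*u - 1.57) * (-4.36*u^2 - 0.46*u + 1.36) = -17.7016*u^5 - 4.44*u^4 + 9.741*u^3 + 8.1214*u^2 - 0.6786*u - 2.1352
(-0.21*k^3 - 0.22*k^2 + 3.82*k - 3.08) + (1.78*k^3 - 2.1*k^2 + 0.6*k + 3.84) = 1.57*k^3 - 2.32*k^2 + 4.42*k + 0.76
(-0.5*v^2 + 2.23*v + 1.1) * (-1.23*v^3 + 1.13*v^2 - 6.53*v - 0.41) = 0.615*v^5 - 3.3079*v^4 + 4.4319*v^3 - 13.1139*v^2 - 8.0973*v - 0.451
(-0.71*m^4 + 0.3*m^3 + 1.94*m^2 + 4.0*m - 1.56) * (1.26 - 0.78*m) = 0.5538*m^5 - 1.1286*m^4 - 1.1352*m^3 - 0.6756*m^2 + 6.2568*m - 1.9656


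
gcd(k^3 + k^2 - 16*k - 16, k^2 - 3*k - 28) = k + 4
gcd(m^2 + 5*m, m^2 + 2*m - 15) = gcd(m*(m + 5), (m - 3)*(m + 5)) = m + 5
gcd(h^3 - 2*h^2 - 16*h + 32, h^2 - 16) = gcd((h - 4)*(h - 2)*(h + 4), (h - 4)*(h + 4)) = h^2 - 16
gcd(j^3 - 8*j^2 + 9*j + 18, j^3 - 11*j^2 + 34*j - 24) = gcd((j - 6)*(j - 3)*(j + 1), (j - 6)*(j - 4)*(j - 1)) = j - 6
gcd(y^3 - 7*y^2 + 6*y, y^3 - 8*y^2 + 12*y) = y^2 - 6*y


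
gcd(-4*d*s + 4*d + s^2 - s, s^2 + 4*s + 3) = 1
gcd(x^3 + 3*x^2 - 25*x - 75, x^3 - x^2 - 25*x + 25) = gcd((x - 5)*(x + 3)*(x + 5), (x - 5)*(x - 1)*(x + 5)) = x^2 - 25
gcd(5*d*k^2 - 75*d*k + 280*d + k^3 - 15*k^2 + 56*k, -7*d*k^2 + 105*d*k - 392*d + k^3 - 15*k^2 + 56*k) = k^2 - 15*k + 56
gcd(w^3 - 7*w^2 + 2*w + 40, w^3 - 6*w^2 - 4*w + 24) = w + 2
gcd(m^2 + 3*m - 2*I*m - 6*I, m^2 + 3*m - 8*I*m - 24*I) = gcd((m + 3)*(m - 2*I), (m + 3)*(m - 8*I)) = m + 3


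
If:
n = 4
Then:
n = 4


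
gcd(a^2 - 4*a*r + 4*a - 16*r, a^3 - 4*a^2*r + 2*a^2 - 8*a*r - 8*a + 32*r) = -a^2 + 4*a*r - 4*a + 16*r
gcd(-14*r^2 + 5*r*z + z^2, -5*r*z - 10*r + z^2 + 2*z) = 1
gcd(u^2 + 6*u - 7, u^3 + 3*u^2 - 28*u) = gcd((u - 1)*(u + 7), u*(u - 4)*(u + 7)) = u + 7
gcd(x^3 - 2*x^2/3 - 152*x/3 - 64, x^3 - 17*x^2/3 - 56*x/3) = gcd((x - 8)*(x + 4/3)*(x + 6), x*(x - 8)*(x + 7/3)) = x - 8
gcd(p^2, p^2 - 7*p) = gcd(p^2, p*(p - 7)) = p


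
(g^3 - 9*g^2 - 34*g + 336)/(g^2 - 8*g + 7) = (g^2 - 2*g - 48)/(g - 1)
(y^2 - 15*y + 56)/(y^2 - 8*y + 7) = (y - 8)/(y - 1)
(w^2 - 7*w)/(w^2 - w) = (w - 7)/(w - 1)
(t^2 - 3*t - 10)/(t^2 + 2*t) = (t - 5)/t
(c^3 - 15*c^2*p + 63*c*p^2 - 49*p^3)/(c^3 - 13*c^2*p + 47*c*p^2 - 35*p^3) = (-c + 7*p)/(-c + 5*p)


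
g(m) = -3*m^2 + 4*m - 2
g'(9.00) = -50.00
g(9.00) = -209.00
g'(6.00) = -32.00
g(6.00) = -86.00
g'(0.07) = 3.58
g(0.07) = -1.73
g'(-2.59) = 19.54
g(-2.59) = -32.48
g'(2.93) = -13.58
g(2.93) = -16.03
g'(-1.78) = 14.68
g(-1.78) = -18.63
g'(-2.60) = 19.60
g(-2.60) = -32.68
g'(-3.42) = 24.52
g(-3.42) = -50.77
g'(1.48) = -4.88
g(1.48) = -2.65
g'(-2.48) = 18.88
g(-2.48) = -30.37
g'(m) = 4 - 6*m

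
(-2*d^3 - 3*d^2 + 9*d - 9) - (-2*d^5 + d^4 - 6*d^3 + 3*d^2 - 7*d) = 2*d^5 - d^4 + 4*d^3 - 6*d^2 + 16*d - 9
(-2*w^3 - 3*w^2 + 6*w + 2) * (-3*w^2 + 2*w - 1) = 6*w^5 + 5*w^4 - 22*w^3 + 9*w^2 - 2*w - 2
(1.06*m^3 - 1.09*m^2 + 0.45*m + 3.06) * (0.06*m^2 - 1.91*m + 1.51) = 0.0636*m^5 - 2.09*m^4 + 3.7095*m^3 - 2.3218*m^2 - 5.1651*m + 4.6206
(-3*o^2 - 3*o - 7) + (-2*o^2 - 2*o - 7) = -5*o^2 - 5*o - 14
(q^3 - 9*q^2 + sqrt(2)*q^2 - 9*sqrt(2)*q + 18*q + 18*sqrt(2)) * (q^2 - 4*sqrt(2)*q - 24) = q^5 - 9*q^4 - 3*sqrt(2)*q^4 - 14*q^3 + 27*sqrt(2)*q^3 - 78*sqrt(2)*q^2 + 288*q^2 - 576*q + 216*sqrt(2)*q - 432*sqrt(2)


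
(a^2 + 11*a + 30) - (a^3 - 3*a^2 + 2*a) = -a^3 + 4*a^2 + 9*a + 30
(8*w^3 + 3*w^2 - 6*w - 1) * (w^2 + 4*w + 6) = 8*w^5 + 35*w^4 + 54*w^3 - 7*w^2 - 40*w - 6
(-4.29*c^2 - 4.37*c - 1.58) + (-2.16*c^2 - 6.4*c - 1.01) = -6.45*c^2 - 10.77*c - 2.59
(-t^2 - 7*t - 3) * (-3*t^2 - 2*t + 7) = 3*t^4 + 23*t^3 + 16*t^2 - 43*t - 21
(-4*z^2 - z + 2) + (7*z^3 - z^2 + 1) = 7*z^3 - 5*z^2 - z + 3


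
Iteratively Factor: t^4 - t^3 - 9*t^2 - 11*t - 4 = (t + 1)*(t^3 - 2*t^2 - 7*t - 4) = (t + 1)^2*(t^2 - 3*t - 4) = (t - 4)*(t + 1)^2*(t + 1)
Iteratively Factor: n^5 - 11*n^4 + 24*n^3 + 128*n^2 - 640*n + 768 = (n - 4)*(n^4 - 7*n^3 - 4*n^2 + 112*n - 192) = (n - 4)*(n + 4)*(n^3 - 11*n^2 + 40*n - 48) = (n - 4)^2*(n + 4)*(n^2 - 7*n + 12) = (n - 4)^2*(n - 3)*(n + 4)*(n - 4)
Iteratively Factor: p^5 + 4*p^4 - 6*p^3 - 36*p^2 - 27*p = (p + 1)*(p^4 + 3*p^3 - 9*p^2 - 27*p) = (p + 1)*(p + 3)*(p^3 - 9*p) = (p + 1)*(p + 3)^2*(p^2 - 3*p) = (p - 3)*(p + 1)*(p + 3)^2*(p)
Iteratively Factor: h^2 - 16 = (h - 4)*(h + 4)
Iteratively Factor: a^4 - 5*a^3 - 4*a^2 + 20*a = (a + 2)*(a^3 - 7*a^2 + 10*a) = (a - 5)*(a + 2)*(a^2 - 2*a) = a*(a - 5)*(a + 2)*(a - 2)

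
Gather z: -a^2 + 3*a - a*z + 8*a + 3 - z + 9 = -a^2 + 11*a + z*(-a - 1) + 12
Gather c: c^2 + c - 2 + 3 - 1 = c^2 + c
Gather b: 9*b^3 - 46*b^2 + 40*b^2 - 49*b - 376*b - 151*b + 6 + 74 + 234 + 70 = 9*b^3 - 6*b^2 - 576*b + 384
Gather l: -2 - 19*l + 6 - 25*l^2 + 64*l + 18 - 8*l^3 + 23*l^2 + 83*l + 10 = -8*l^3 - 2*l^2 + 128*l + 32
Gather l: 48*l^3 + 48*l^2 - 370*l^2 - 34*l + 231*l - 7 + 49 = 48*l^3 - 322*l^2 + 197*l + 42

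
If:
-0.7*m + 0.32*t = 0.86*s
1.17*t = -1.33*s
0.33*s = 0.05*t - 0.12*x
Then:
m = 0.542314247837889*x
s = -0.310207688908529*x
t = 0.352629253203712*x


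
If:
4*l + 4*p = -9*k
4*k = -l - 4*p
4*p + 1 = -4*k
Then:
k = -3/5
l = 1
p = 7/20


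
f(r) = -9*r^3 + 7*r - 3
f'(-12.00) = -3881.00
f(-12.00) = 15465.00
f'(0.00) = 7.00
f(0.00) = -3.00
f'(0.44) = 1.77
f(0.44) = -0.69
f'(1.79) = -79.51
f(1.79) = -42.09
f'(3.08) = -249.13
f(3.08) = -244.40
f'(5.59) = -836.70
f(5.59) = -1535.96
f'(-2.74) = -195.71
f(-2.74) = 162.96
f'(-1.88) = -88.43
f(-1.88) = 43.64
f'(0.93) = -16.35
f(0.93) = -3.73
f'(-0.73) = -7.39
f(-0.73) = -4.61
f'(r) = 7 - 27*r^2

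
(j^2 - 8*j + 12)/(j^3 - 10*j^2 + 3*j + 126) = (j - 2)/(j^2 - 4*j - 21)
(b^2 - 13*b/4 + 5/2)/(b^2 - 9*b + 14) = (b - 5/4)/(b - 7)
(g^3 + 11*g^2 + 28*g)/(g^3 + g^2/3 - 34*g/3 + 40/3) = 3*g*(g + 7)/(3*g^2 - 11*g + 10)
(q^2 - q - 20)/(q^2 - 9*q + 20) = (q + 4)/(q - 4)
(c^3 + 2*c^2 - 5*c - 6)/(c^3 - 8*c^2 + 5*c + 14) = (c + 3)/(c - 7)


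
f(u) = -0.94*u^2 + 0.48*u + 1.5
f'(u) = 0.48 - 1.88*u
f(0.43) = 1.53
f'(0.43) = -0.33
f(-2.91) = -7.86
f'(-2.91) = 5.95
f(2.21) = -2.03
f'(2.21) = -3.67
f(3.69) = -9.53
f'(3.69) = -6.46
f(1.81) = -0.71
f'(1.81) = -2.92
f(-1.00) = 0.08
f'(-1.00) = 2.36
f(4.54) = -15.70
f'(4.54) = -8.06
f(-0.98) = 0.13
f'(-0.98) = 2.32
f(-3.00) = -8.40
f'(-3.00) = 6.12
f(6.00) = -29.46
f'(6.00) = -10.80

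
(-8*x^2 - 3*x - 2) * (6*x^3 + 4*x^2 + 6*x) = -48*x^5 - 50*x^4 - 72*x^3 - 26*x^2 - 12*x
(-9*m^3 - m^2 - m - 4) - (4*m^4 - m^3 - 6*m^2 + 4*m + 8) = -4*m^4 - 8*m^3 + 5*m^2 - 5*m - 12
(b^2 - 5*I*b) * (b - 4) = b^3 - 4*b^2 - 5*I*b^2 + 20*I*b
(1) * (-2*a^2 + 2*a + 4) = -2*a^2 + 2*a + 4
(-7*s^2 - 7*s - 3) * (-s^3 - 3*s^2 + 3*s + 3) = 7*s^5 + 28*s^4 + 3*s^3 - 33*s^2 - 30*s - 9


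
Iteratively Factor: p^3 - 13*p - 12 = (p + 3)*(p^2 - 3*p - 4) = (p + 1)*(p + 3)*(p - 4)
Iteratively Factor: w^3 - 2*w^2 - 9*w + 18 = (w + 3)*(w^2 - 5*w + 6) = (w - 2)*(w + 3)*(w - 3)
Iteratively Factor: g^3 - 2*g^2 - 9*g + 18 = (g - 2)*(g^2 - 9) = (g - 2)*(g + 3)*(g - 3)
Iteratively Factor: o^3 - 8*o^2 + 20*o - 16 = (o - 2)*(o^2 - 6*o + 8) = (o - 4)*(o - 2)*(o - 2)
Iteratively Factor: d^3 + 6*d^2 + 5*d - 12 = (d + 4)*(d^2 + 2*d - 3) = (d - 1)*(d + 4)*(d + 3)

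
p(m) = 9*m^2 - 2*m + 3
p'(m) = 18*m - 2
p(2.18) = 41.41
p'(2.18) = 37.24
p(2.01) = 35.34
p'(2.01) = 34.18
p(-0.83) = 10.86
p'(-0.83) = -16.94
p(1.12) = 12.05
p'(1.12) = 18.16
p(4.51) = 177.04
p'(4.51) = 79.18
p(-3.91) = 148.41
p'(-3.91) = -72.38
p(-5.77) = 314.18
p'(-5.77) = -105.86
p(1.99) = 34.66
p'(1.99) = 33.82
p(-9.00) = 750.00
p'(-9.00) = -164.00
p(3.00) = 78.00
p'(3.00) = 52.00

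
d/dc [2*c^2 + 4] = 4*c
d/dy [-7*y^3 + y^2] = y*(2 - 21*y)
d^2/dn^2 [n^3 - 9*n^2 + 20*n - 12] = 6*n - 18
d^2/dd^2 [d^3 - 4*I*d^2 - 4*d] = 6*d - 8*I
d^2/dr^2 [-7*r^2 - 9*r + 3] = -14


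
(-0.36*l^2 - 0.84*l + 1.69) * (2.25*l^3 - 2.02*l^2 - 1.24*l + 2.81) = -0.81*l^5 - 1.1628*l^4 + 5.9457*l^3 - 3.3838*l^2 - 4.456*l + 4.7489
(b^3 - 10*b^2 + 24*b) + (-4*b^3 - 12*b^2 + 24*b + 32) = -3*b^3 - 22*b^2 + 48*b + 32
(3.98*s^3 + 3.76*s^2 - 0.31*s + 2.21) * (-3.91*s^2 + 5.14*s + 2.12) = -15.5618*s^5 + 5.7556*s^4 + 28.9761*s^3 - 2.2633*s^2 + 10.7022*s + 4.6852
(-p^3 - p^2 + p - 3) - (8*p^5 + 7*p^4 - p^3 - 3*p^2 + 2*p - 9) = -8*p^5 - 7*p^4 + 2*p^2 - p + 6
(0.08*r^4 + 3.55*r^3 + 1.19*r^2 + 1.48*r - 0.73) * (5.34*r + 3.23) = 0.4272*r^5 + 19.2154*r^4 + 17.8211*r^3 + 11.7469*r^2 + 0.882200000000001*r - 2.3579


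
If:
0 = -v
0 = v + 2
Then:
No Solution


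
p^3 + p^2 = p^2*(p + 1)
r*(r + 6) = r^2 + 6*r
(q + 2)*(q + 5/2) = q^2 + 9*q/2 + 5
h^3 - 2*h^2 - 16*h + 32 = (h - 4)*(h - 2)*(h + 4)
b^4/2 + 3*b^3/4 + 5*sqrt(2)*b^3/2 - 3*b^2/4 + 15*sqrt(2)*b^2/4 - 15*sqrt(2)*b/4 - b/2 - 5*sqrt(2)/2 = (b/2 + 1)*(b - 1)*(b + 1/2)*(b + 5*sqrt(2))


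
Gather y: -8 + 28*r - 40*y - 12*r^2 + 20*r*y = -12*r^2 + 28*r + y*(20*r - 40) - 8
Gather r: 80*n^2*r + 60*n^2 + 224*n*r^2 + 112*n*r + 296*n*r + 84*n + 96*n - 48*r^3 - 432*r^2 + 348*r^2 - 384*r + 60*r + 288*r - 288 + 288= 60*n^2 + 180*n - 48*r^3 + r^2*(224*n - 84) + r*(80*n^2 + 408*n - 36)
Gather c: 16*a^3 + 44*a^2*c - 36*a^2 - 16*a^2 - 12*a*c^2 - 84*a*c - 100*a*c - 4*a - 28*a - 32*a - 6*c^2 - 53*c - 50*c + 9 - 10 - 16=16*a^3 - 52*a^2 - 64*a + c^2*(-12*a - 6) + c*(44*a^2 - 184*a - 103) - 17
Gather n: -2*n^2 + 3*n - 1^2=-2*n^2 + 3*n - 1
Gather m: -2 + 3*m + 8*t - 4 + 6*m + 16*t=9*m + 24*t - 6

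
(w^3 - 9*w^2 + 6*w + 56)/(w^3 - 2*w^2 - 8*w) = (w - 7)/w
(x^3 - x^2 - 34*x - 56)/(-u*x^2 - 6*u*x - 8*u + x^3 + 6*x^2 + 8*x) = (x - 7)/(-u + x)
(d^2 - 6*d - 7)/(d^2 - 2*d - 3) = (d - 7)/(d - 3)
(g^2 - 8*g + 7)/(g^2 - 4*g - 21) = (g - 1)/(g + 3)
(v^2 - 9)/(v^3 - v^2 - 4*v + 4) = (v^2 - 9)/(v^3 - v^2 - 4*v + 4)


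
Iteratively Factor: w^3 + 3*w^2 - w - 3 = (w + 1)*(w^2 + 2*w - 3) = (w - 1)*(w + 1)*(w + 3)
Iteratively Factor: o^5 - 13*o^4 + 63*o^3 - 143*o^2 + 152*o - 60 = (o - 2)*(o^4 - 11*o^3 + 41*o^2 - 61*o + 30) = (o - 2)*(o - 1)*(o^3 - 10*o^2 + 31*o - 30) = (o - 2)^2*(o - 1)*(o^2 - 8*o + 15) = (o - 3)*(o - 2)^2*(o - 1)*(o - 5)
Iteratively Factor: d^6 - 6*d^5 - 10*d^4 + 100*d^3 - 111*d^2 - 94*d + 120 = (d - 3)*(d^5 - 3*d^4 - 19*d^3 + 43*d^2 + 18*d - 40) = (d - 5)*(d - 3)*(d^4 + 2*d^3 - 9*d^2 - 2*d + 8) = (d - 5)*(d - 3)*(d - 1)*(d^3 + 3*d^2 - 6*d - 8) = (d - 5)*(d - 3)*(d - 1)*(d + 1)*(d^2 + 2*d - 8) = (d - 5)*(d - 3)*(d - 2)*(d - 1)*(d + 1)*(d + 4)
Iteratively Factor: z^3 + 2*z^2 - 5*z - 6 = (z + 3)*(z^2 - z - 2) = (z + 1)*(z + 3)*(z - 2)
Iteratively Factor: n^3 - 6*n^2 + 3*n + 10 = (n - 5)*(n^2 - n - 2) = (n - 5)*(n - 2)*(n + 1)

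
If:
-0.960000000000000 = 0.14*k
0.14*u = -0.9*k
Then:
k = -6.86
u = 44.08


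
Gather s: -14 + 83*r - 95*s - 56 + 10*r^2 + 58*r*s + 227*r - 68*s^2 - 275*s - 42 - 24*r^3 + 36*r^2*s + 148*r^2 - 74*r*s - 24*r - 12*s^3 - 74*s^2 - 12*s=-24*r^3 + 158*r^2 + 286*r - 12*s^3 - 142*s^2 + s*(36*r^2 - 16*r - 382) - 112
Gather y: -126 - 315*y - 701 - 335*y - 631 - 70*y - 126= -720*y - 1584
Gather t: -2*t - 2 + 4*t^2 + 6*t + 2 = 4*t^2 + 4*t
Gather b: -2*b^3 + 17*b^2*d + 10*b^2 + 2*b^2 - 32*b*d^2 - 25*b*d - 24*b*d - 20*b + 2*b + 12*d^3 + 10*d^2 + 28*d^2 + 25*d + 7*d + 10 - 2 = -2*b^3 + b^2*(17*d + 12) + b*(-32*d^2 - 49*d - 18) + 12*d^3 + 38*d^2 + 32*d + 8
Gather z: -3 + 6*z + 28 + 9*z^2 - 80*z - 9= 9*z^2 - 74*z + 16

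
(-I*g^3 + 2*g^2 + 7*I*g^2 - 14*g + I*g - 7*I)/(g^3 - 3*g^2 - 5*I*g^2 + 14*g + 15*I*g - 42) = (-I*g^3 + g^2*(2 + 7*I) + g*(-14 + I) - 7*I)/(g^3 - g^2*(3 + 5*I) + g*(14 + 15*I) - 42)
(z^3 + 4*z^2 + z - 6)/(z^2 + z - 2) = z + 3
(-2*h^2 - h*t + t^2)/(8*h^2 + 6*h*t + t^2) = (-2*h^2 - h*t + t^2)/(8*h^2 + 6*h*t + t^2)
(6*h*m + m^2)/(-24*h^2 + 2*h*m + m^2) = -m/(4*h - m)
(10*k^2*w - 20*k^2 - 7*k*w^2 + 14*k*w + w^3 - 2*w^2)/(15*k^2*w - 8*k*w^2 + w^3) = (-2*k*w + 4*k + w^2 - 2*w)/(w*(-3*k + w))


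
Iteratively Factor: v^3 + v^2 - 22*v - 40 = (v + 4)*(v^2 - 3*v - 10) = (v + 2)*(v + 4)*(v - 5)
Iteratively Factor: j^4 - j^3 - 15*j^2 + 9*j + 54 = (j - 3)*(j^3 + 2*j^2 - 9*j - 18) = (j - 3)*(j + 2)*(j^2 - 9) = (j - 3)*(j + 2)*(j + 3)*(j - 3)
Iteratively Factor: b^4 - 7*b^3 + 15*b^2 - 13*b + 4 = (b - 1)*(b^3 - 6*b^2 + 9*b - 4) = (b - 4)*(b - 1)*(b^2 - 2*b + 1) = (b - 4)*(b - 1)^2*(b - 1)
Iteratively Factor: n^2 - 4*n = (n - 4)*(n)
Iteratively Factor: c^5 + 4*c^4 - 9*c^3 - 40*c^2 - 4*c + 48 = (c - 1)*(c^4 + 5*c^3 - 4*c^2 - 44*c - 48) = (c - 3)*(c - 1)*(c^3 + 8*c^2 + 20*c + 16) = (c - 3)*(c - 1)*(c + 2)*(c^2 + 6*c + 8) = (c - 3)*(c - 1)*(c + 2)*(c + 4)*(c + 2)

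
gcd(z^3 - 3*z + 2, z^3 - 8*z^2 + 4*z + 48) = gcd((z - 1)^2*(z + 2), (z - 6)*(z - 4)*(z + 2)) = z + 2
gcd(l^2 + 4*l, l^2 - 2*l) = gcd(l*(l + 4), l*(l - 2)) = l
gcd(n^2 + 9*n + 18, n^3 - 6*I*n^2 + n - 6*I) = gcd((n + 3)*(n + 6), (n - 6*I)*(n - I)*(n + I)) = 1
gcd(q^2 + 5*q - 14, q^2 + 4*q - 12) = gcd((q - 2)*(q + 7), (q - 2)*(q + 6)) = q - 2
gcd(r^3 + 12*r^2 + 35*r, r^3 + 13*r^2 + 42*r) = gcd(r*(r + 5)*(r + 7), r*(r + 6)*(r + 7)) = r^2 + 7*r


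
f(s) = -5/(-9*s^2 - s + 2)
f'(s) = -5*(18*s + 1)/(-9*s^2 - s + 2)^2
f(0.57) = 3.35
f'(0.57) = -25.22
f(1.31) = 0.34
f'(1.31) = -0.56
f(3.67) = 0.04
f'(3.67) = -0.02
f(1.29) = 0.35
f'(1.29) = -0.59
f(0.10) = -2.76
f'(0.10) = -4.27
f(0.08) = -2.68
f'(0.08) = -3.52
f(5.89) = 0.02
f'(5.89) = -0.01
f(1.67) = 0.20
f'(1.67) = -0.25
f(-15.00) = 0.00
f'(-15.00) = 0.00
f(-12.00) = 0.00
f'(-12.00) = 0.00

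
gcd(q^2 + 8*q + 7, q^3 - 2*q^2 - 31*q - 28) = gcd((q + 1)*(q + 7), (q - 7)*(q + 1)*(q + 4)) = q + 1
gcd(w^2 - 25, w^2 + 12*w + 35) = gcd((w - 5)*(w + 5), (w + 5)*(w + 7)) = w + 5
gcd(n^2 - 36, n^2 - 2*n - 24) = n - 6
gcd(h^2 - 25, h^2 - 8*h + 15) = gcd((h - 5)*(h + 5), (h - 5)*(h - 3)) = h - 5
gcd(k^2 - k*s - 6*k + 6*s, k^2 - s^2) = -k + s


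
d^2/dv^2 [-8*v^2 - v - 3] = -16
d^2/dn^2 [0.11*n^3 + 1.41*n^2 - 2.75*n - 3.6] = 0.66*n + 2.82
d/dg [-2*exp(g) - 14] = -2*exp(g)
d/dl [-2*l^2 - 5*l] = -4*l - 5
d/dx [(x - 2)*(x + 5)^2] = (x + 5)*(3*x + 1)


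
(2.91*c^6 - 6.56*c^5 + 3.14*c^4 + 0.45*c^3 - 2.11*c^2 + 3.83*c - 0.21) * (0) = 0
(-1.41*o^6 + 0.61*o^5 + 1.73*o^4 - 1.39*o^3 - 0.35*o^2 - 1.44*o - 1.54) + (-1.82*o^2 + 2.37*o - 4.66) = -1.41*o^6 + 0.61*o^5 + 1.73*o^4 - 1.39*o^3 - 2.17*o^2 + 0.93*o - 6.2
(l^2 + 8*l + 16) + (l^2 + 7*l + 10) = 2*l^2 + 15*l + 26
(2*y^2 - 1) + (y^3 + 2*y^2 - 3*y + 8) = y^3 + 4*y^2 - 3*y + 7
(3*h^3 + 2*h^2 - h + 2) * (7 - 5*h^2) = -15*h^5 - 10*h^4 + 26*h^3 + 4*h^2 - 7*h + 14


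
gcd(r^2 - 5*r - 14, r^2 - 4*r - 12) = r + 2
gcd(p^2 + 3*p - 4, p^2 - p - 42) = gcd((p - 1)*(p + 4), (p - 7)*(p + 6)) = 1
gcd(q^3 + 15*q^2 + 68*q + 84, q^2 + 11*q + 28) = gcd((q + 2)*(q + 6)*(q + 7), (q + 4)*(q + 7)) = q + 7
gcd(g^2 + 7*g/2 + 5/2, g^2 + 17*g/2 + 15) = g + 5/2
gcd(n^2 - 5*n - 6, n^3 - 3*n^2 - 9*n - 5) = n + 1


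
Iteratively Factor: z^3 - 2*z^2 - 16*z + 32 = (z + 4)*(z^2 - 6*z + 8) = (z - 4)*(z + 4)*(z - 2)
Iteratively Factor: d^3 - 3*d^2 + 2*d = (d)*(d^2 - 3*d + 2) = d*(d - 1)*(d - 2)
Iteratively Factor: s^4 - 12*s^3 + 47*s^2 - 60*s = (s - 3)*(s^3 - 9*s^2 + 20*s) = (s - 4)*(s - 3)*(s^2 - 5*s) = s*(s - 4)*(s - 3)*(s - 5)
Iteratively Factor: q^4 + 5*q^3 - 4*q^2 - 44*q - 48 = (q - 3)*(q^3 + 8*q^2 + 20*q + 16) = (q - 3)*(q + 2)*(q^2 + 6*q + 8) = (q - 3)*(q + 2)^2*(q + 4)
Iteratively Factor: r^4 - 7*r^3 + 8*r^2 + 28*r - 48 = (r - 4)*(r^3 - 3*r^2 - 4*r + 12) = (r - 4)*(r - 3)*(r^2 - 4) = (r - 4)*(r - 3)*(r + 2)*(r - 2)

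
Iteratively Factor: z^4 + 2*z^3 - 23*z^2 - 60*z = (z - 5)*(z^3 + 7*z^2 + 12*z) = z*(z - 5)*(z^2 + 7*z + 12) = z*(z - 5)*(z + 3)*(z + 4)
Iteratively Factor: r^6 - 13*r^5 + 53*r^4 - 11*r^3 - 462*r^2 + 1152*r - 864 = (r + 3)*(r^5 - 16*r^4 + 101*r^3 - 314*r^2 + 480*r - 288) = (r - 4)*(r + 3)*(r^4 - 12*r^3 + 53*r^2 - 102*r + 72) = (r - 4)*(r - 2)*(r + 3)*(r^3 - 10*r^2 + 33*r - 36) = (r - 4)*(r - 3)*(r - 2)*(r + 3)*(r^2 - 7*r + 12) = (r - 4)^2*(r - 3)*(r - 2)*(r + 3)*(r - 3)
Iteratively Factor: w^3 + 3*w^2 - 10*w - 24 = (w + 2)*(w^2 + w - 12) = (w + 2)*(w + 4)*(w - 3)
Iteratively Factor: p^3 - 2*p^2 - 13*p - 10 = (p + 2)*(p^2 - 4*p - 5) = (p - 5)*(p + 2)*(p + 1)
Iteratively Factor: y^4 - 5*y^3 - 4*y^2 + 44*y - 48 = (y + 3)*(y^3 - 8*y^2 + 20*y - 16) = (y - 2)*(y + 3)*(y^2 - 6*y + 8) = (y - 4)*(y - 2)*(y + 3)*(y - 2)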